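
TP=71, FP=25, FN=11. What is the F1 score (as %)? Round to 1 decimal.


Precision = TP / (TP + FP) = 71 / 96 = 0.7396
Recall = TP / (TP + FN) = 71 / 82 = 0.8659
F1 = 2 * P * R / (P + R)
= 2 * 0.7396 * 0.8659 / (0.7396 + 0.8659)
= 1.2807 / 1.6054
= 0.7978
As percentage: 79.8%

79.8


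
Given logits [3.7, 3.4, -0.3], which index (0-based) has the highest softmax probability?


Softmax is a monotonic transformation, so it preserves the argmax.
We need to find the index of the maximum logit.
Index 0: 3.7
Index 1: 3.4
Index 2: -0.3
Maximum logit = 3.7 at index 0

0


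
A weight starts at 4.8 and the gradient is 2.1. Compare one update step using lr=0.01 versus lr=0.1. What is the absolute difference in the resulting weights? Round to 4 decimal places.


With lr=0.01: w_new = 4.8 - 0.01 * 2.1 = 4.779
With lr=0.1: w_new = 4.8 - 0.1 * 2.1 = 4.59
Absolute difference = |4.779 - 4.59|
= 0.1890

0.1890


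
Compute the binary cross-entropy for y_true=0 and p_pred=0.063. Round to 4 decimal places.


For y=0: Loss = -log(1-p)
= -log(1 - 0.063)
= -log(0.937)
= -(-0.0651)
= 0.0651

0.0651


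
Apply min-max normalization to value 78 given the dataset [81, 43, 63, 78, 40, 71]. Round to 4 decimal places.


Min = 40, Max = 81
Range = 81 - 40 = 41
Scaled = (x - min) / (max - min)
= (78 - 40) / 41
= 38 / 41
= 0.9268

0.9268


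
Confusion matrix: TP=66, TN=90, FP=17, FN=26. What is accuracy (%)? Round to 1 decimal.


Accuracy = (TP + TN) / (TP + TN + FP + FN) * 100
= (66 + 90) / (66 + 90 + 17 + 26)
= 156 / 199
= 0.7839
= 78.4%

78.4


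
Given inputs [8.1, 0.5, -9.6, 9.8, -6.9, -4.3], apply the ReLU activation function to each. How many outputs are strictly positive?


ReLU(x) = max(0, x) for each element:
ReLU(8.1) = 8.1
ReLU(0.5) = 0.5
ReLU(-9.6) = 0
ReLU(9.8) = 9.8
ReLU(-6.9) = 0
ReLU(-4.3) = 0
Active neurons (>0): 3

3


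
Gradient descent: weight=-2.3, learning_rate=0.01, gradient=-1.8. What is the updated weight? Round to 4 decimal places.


w_new = w_old - lr * gradient
= -2.3 - 0.01 * -1.8
= -2.3 - (-0.018)
= -2.2820

-2.2820


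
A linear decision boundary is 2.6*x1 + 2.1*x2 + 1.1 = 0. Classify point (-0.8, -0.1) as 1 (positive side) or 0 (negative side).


Compute 2.6 * -0.8 + 2.1 * -0.1 + 1.1
= -2.08 + -0.21 + 1.1
= -1.19
Since -1.19 < 0, the point is on the negative side.

0


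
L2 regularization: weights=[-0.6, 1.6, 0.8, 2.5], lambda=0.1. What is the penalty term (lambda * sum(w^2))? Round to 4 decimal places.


Squaring each weight:
(-0.6)^2 = 0.36
1.6^2 = 2.56
0.8^2 = 0.64
2.5^2 = 6.25
Sum of squares = 9.81
Penalty = 0.1 * 9.81 = 0.9810

0.9810


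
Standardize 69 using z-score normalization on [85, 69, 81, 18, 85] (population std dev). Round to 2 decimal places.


Mean = (85 + 69 + 81 + 18 + 85) / 5 = 67.6
Variance = sum((x_i - mean)^2) / n = 649.44
Std = sqrt(649.44) = 25.4841
Z = (x - mean) / std
= (69 - 67.6) / 25.4841
= 1.4 / 25.4841
= 0.05

0.05


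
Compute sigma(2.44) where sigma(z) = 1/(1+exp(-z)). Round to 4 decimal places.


sigmoid(z) = 1 / (1 + exp(-z))
exp(-(2.44)) = exp(-2.44) = 0.0872
1 + 0.0872 = 1.0872
1 / 1.0872 = 0.9198

0.9198


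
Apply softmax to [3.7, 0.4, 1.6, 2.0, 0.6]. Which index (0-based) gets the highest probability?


Softmax is a monotonic transformation, so it preserves the argmax.
We need to find the index of the maximum logit.
Index 0: 3.7
Index 1: 0.4
Index 2: 1.6
Index 3: 2.0
Index 4: 0.6
Maximum logit = 3.7 at index 0

0


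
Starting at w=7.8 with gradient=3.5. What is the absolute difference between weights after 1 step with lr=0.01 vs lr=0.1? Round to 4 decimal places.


With lr=0.01: w_new = 7.8 - 0.01 * 3.5 = 7.765
With lr=0.1: w_new = 7.8 - 0.1 * 3.5 = 7.45
Absolute difference = |7.765 - 7.45|
= 0.3150

0.3150


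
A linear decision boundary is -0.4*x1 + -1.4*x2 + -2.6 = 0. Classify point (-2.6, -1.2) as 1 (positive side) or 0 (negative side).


Compute -0.4 * -2.6 + -1.4 * -1.2 + -2.6
= 1.04 + 1.68 + -2.6
= 0.12
Since 0.12 >= 0, the point is on the positive side.

1


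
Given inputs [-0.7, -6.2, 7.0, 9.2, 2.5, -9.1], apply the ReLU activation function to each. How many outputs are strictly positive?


ReLU(x) = max(0, x) for each element:
ReLU(-0.7) = 0
ReLU(-6.2) = 0
ReLU(7.0) = 7.0
ReLU(9.2) = 9.2
ReLU(2.5) = 2.5
ReLU(-9.1) = 0
Active neurons (>0): 3

3


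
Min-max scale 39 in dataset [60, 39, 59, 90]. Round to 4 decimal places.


Min = 39, Max = 90
Range = 90 - 39 = 51
Scaled = (x - min) / (max - min)
= (39 - 39) / 51
= 0 / 51
= 0.0000

0.0000


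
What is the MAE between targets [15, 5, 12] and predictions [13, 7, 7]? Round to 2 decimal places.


Absolute errors: [2, 2, 5]
Sum of absolute errors = 9
MAE = 9 / 3 = 3.00

3.00


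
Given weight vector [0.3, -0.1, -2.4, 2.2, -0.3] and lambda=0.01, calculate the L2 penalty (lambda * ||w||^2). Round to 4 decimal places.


Squaring each weight:
0.3^2 = 0.09
(-0.1)^2 = 0.01
(-2.4)^2 = 5.76
2.2^2 = 4.84
(-0.3)^2 = 0.09
Sum of squares = 10.79
Penalty = 0.01 * 10.79 = 0.1079

0.1079


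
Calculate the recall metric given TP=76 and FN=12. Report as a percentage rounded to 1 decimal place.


Recall = TP / (TP + FN) * 100
= 76 / (76 + 12)
= 76 / 88
= 0.8636
= 86.4%

86.4


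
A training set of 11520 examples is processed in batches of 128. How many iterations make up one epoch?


Iterations per epoch = dataset_size / batch_size
= 11520 / 128
= 90

90


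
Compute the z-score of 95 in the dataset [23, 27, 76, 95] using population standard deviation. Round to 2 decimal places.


Mean = (23 + 27 + 76 + 95) / 4 = 55.25
Variance = sum((x_i - mean)^2) / n = 962.1875
Std = sqrt(962.1875) = 31.0191
Z = (x - mean) / std
= (95 - 55.25) / 31.0191
= 39.75 / 31.0191
= 1.28

1.28


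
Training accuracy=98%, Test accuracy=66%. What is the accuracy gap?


Gap = train_accuracy - test_accuracy
= 98 - 66
= 32%
This large gap strongly indicates overfitting.

32


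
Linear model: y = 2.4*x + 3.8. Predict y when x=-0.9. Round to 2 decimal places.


y = 2.4 * -0.9 + (3.8)
= -2.16 + (3.8)
= 1.64

1.64


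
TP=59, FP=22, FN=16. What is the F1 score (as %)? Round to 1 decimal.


Precision = TP / (TP + FP) = 59 / 81 = 0.7284
Recall = TP / (TP + FN) = 59 / 75 = 0.7867
F1 = 2 * P * R / (P + R)
= 2 * 0.7284 * 0.7867 / (0.7284 + 0.7867)
= 1.146 / 1.5151
= 0.7564
As percentage: 75.6%

75.6


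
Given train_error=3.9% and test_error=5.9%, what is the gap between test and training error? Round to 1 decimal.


Generalization gap = test_error - train_error
= 5.9 - 3.9
= 2.0%
A moderate gap.

2.0


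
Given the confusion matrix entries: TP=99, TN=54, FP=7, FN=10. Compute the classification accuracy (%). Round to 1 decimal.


Accuracy = (TP + TN) / (TP + TN + FP + FN) * 100
= (99 + 54) / (99 + 54 + 7 + 10)
= 153 / 170
= 0.9
= 90.0%

90.0


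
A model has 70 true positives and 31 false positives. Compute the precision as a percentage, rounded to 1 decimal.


Precision = TP / (TP + FP) * 100
= 70 / (70 + 31)
= 70 / 101
= 0.6931
= 69.3%

69.3


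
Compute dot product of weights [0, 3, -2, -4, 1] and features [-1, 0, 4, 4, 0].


Element-wise products:
0 * -1 = 0
3 * 0 = 0
-2 * 4 = -8
-4 * 4 = -16
1 * 0 = 0
Sum = 0 + 0 + -8 + -16 + 0
= -24

-24


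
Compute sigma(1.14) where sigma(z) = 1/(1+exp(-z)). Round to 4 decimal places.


sigmoid(z) = 1 / (1 + exp(-z))
exp(-(1.14)) = exp(-1.14) = 0.3198
1 + 0.3198 = 1.3198
1 / 1.3198 = 0.7577

0.7577


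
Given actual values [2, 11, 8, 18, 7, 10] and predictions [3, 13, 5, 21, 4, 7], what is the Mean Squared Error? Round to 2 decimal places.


Differences: [-1, -2, 3, -3, 3, 3]
Squared errors: [1, 4, 9, 9, 9, 9]
Sum of squared errors = 41
MSE = 41 / 6 = 6.83

6.83


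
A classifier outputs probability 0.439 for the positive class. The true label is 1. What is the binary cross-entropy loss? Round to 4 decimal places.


For y=1: Loss = -log(p)
= -log(0.439)
= -(-0.8233)
= 0.8233

0.8233


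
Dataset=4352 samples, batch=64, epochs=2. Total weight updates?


Iterations per epoch = 4352 / 64 = 68
Total updates = iterations_per_epoch * epochs
= 68 * 2
= 136

136


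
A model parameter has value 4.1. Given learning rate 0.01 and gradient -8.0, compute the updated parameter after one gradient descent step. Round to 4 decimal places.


w_new = w_old - lr * gradient
= 4.1 - 0.01 * -8.0
= 4.1 - (-0.08)
= 4.1800

4.1800


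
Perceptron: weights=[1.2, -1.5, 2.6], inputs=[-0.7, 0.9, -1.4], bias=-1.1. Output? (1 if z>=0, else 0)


z = w . x + b
= 1.2*-0.7 + -1.5*0.9 + 2.6*-1.4 + -1.1
= -0.84 + -1.35 + -3.64 + -1.1
= -5.83 + -1.1
= -6.93
Since z = -6.93 < 0, output = 0

0


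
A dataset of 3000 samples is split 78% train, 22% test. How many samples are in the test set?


Train samples = 3000 * 78% = 2340
Test samples = 3000 - 2340
= 660

660


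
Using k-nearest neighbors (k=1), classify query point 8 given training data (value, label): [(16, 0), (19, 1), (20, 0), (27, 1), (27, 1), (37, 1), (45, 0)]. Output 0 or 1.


Distances from query 8:
Point 16 (class 0): distance = 8
K=1 nearest neighbors: classes = [0]
Votes for class 1: 0 / 1
Majority vote => class 0

0


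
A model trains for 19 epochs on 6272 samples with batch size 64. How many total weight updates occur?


Iterations per epoch = 6272 / 64 = 98
Total updates = iterations_per_epoch * epochs
= 98 * 19
= 1862

1862


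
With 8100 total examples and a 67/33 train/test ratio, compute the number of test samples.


Train samples = 8100 * 67% = 5427
Test samples = 8100 - 5427
= 2673

2673


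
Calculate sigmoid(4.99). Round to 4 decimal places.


sigmoid(z) = 1 / (1 + exp(-z))
exp(-(4.99)) = exp(-4.99) = 0.0068
1 + 0.0068 = 1.0068
1 / 1.0068 = 0.9932

0.9932


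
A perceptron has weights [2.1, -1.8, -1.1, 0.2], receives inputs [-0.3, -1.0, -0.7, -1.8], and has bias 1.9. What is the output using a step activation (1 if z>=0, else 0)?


z = w . x + b
= 2.1*-0.3 + -1.8*-1.0 + -1.1*-0.7 + 0.2*-1.8 + 1.9
= -0.63 + 1.8 + 0.77 + -0.36 + 1.9
= 1.58 + 1.9
= 3.48
Since z = 3.48 >= 0, output = 1

1


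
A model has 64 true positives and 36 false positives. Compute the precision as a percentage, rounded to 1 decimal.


Precision = TP / (TP + FP) * 100
= 64 / (64 + 36)
= 64 / 100
= 0.64
= 64.0%

64.0


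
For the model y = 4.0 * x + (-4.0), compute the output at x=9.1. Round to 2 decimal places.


y = 4.0 * 9.1 + (-4.0)
= 36.4 + (-4.0)
= 32.40

32.40


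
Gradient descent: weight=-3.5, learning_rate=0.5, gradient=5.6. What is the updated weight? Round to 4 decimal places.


w_new = w_old - lr * gradient
= -3.5 - 0.5 * 5.6
= -3.5 - (2.8)
= -6.3000

-6.3000


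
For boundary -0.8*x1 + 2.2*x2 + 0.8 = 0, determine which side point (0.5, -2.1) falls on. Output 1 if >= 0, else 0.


Compute -0.8 * 0.5 + 2.2 * -2.1 + 0.8
= -0.4 + -4.62 + 0.8
= -4.22
Since -4.22 < 0, the point is on the negative side.

0


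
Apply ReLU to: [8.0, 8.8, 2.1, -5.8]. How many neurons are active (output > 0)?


ReLU(x) = max(0, x) for each element:
ReLU(8.0) = 8.0
ReLU(8.8) = 8.8
ReLU(2.1) = 2.1
ReLU(-5.8) = 0
Active neurons (>0): 3

3


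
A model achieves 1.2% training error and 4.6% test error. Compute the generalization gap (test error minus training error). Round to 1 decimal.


Generalization gap = test_error - train_error
= 4.6 - 1.2
= 3.4%
A moderate gap.

3.4


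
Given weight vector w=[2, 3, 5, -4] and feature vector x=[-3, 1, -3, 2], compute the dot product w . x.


Element-wise products:
2 * -3 = -6
3 * 1 = 3
5 * -3 = -15
-4 * 2 = -8
Sum = -6 + 3 + -15 + -8
= -26

-26


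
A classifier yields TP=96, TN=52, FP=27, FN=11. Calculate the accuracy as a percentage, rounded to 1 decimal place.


Accuracy = (TP + TN) / (TP + TN + FP + FN) * 100
= (96 + 52) / (96 + 52 + 27 + 11)
= 148 / 186
= 0.7957
= 79.6%

79.6


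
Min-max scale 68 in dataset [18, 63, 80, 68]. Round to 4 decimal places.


Min = 18, Max = 80
Range = 80 - 18 = 62
Scaled = (x - min) / (max - min)
= (68 - 18) / 62
= 50 / 62
= 0.8065

0.8065


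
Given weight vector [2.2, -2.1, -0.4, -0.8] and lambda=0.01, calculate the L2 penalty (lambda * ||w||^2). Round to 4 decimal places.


Squaring each weight:
2.2^2 = 4.84
(-2.1)^2 = 4.41
(-0.4)^2 = 0.16
(-0.8)^2 = 0.64
Sum of squares = 10.05
Penalty = 0.01 * 10.05 = 0.1005

0.1005


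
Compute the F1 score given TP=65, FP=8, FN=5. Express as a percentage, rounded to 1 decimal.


Precision = TP / (TP + FP) = 65 / 73 = 0.8904
Recall = TP / (TP + FN) = 65 / 70 = 0.9286
F1 = 2 * P * R / (P + R)
= 2 * 0.8904 * 0.9286 / (0.8904 + 0.9286)
= 1.6536 / 1.819
= 0.9091
As percentage: 90.9%

90.9


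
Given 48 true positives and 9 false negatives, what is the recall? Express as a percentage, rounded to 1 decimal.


Recall = TP / (TP + FN) * 100
= 48 / (48 + 9)
= 48 / 57
= 0.8421
= 84.2%

84.2


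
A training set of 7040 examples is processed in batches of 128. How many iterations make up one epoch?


Iterations per epoch = dataset_size / batch_size
= 7040 / 128
= 55

55


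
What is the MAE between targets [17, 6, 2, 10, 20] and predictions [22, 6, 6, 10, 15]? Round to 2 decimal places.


Absolute errors: [5, 0, 4, 0, 5]
Sum of absolute errors = 14
MAE = 14 / 5 = 2.80

2.80


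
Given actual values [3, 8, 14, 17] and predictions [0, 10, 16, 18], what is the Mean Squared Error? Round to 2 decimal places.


Differences: [3, -2, -2, -1]
Squared errors: [9, 4, 4, 1]
Sum of squared errors = 18
MSE = 18 / 4 = 4.50

4.50


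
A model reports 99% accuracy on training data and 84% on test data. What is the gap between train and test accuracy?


Gap = train_accuracy - test_accuracy
= 99 - 84
= 15%
This gap suggests the model is overfitting.

15


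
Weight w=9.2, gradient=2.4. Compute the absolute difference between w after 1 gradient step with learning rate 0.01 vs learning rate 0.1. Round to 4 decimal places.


With lr=0.01: w_new = 9.2 - 0.01 * 2.4 = 9.176
With lr=0.1: w_new = 9.2 - 0.1 * 2.4 = 8.96
Absolute difference = |9.176 - 8.96|
= 0.2160

0.2160


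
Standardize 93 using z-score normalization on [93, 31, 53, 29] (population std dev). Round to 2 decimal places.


Mean = (93 + 31 + 53 + 29) / 4 = 51.5
Variance = sum((x_i - mean)^2) / n = 662.75
Std = sqrt(662.75) = 25.7439
Z = (x - mean) / std
= (93 - 51.5) / 25.7439
= 41.5 / 25.7439
= 1.61

1.61


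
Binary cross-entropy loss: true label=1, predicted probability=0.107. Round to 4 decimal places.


For y=1: Loss = -log(p)
= -log(0.107)
= -(-2.2349)
= 2.2349

2.2349


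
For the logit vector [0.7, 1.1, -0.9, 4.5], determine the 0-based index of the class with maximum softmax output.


Softmax is a monotonic transformation, so it preserves the argmax.
We need to find the index of the maximum logit.
Index 0: 0.7
Index 1: 1.1
Index 2: -0.9
Index 3: 4.5
Maximum logit = 4.5 at index 3

3


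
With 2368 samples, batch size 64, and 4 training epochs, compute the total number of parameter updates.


Iterations per epoch = 2368 / 64 = 37
Total updates = iterations_per_epoch * epochs
= 37 * 4
= 148

148


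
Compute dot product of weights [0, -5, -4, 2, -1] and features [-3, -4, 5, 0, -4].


Element-wise products:
0 * -3 = 0
-5 * -4 = 20
-4 * 5 = -20
2 * 0 = 0
-1 * -4 = 4
Sum = 0 + 20 + -20 + 0 + 4
= 4

4


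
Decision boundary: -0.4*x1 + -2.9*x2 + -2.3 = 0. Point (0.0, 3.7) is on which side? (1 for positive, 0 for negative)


Compute -0.4 * 0.0 + -2.9 * 3.7 + -2.3
= -0.0 + -10.73 + -2.3
= -13.03
Since -13.03 < 0, the point is on the negative side.

0


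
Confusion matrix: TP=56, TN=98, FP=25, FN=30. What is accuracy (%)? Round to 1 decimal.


Accuracy = (TP + TN) / (TP + TN + FP + FN) * 100
= (56 + 98) / (56 + 98 + 25 + 30)
= 154 / 209
= 0.7368
= 73.7%

73.7


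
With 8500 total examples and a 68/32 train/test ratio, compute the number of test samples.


Train samples = 8500 * 68% = 5780
Test samples = 8500 - 5780
= 2720

2720


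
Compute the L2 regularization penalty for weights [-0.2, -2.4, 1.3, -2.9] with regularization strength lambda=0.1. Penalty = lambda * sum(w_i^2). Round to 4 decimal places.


Squaring each weight:
(-0.2)^2 = 0.04
(-2.4)^2 = 5.76
1.3^2 = 1.69
(-2.9)^2 = 8.41
Sum of squares = 15.9
Penalty = 0.1 * 15.9 = 1.5900

1.5900


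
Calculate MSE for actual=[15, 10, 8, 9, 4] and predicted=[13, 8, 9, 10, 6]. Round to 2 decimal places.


Differences: [2, 2, -1, -1, -2]
Squared errors: [4, 4, 1, 1, 4]
Sum of squared errors = 14
MSE = 14 / 5 = 2.80

2.80


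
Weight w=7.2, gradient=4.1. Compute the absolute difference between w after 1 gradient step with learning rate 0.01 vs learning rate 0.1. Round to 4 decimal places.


With lr=0.01: w_new = 7.2 - 0.01 * 4.1 = 7.159
With lr=0.1: w_new = 7.2 - 0.1 * 4.1 = 6.79
Absolute difference = |7.159 - 6.79|
= 0.3690

0.3690


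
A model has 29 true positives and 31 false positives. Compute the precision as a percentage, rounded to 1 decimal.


Precision = TP / (TP + FP) * 100
= 29 / (29 + 31)
= 29 / 60
= 0.4833
= 48.3%

48.3


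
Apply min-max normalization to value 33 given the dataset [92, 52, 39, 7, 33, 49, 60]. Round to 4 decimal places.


Min = 7, Max = 92
Range = 92 - 7 = 85
Scaled = (x - min) / (max - min)
= (33 - 7) / 85
= 26 / 85
= 0.3059

0.3059


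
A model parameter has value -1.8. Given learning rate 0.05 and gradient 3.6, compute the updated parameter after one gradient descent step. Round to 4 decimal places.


w_new = w_old - lr * gradient
= -1.8 - 0.05 * 3.6
= -1.8 - (0.18)
= -1.9800

-1.9800


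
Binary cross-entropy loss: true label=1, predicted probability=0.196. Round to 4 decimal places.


For y=1: Loss = -log(p)
= -log(0.196)
= -(-1.6296)
= 1.6296

1.6296


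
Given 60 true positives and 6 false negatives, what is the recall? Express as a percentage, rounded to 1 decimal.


Recall = TP / (TP + FN) * 100
= 60 / (60 + 6)
= 60 / 66
= 0.9091
= 90.9%

90.9


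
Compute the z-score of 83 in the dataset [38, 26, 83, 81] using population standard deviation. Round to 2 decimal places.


Mean = (38 + 26 + 83 + 81) / 4 = 57.0
Variance = sum((x_i - mean)^2) / n = 643.5
Std = sqrt(643.5) = 25.3673
Z = (x - mean) / std
= (83 - 57.0) / 25.3673
= 26.0 / 25.3673
= 1.02

1.02


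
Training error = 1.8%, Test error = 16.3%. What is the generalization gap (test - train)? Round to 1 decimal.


Generalization gap = test_error - train_error
= 16.3 - 1.8
= 14.5%
A large gap suggests overfitting.

14.5


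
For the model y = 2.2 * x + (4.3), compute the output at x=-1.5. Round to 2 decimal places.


y = 2.2 * -1.5 + (4.3)
= -3.3 + (4.3)
= 1.00

1.00


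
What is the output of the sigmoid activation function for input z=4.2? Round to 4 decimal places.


sigmoid(z) = 1 / (1 + exp(-z))
exp(-(4.2)) = exp(-4.2) = 0.015
1 + 0.015 = 1.015
1 / 1.015 = 0.9852

0.9852


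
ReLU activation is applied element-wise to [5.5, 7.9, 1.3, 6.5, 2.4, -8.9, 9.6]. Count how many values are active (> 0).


ReLU(x) = max(0, x) for each element:
ReLU(5.5) = 5.5
ReLU(7.9) = 7.9
ReLU(1.3) = 1.3
ReLU(6.5) = 6.5
ReLU(2.4) = 2.4
ReLU(-8.9) = 0
ReLU(9.6) = 9.6
Active neurons (>0): 6

6


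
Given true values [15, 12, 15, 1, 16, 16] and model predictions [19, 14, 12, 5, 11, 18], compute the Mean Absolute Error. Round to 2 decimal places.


Absolute errors: [4, 2, 3, 4, 5, 2]
Sum of absolute errors = 20
MAE = 20 / 6 = 3.33

3.33


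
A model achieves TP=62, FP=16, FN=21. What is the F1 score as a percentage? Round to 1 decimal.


Precision = TP / (TP + FP) = 62 / 78 = 0.7949
Recall = TP / (TP + FN) = 62 / 83 = 0.747
F1 = 2 * P * R / (P + R)
= 2 * 0.7949 * 0.747 / (0.7949 + 0.747)
= 1.1875 / 1.5419
= 0.7702
As percentage: 77.0%

77.0


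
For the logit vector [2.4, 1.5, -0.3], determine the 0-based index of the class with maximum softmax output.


Softmax is a monotonic transformation, so it preserves the argmax.
We need to find the index of the maximum logit.
Index 0: 2.4
Index 1: 1.5
Index 2: -0.3
Maximum logit = 2.4 at index 0

0


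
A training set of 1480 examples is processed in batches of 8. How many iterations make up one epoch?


Iterations per epoch = dataset_size / batch_size
= 1480 / 8
= 185

185


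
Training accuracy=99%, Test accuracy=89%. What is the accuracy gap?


Gap = train_accuracy - test_accuracy
= 99 - 89
= 10%
This moderate gap may indicate mild overfitting.

10


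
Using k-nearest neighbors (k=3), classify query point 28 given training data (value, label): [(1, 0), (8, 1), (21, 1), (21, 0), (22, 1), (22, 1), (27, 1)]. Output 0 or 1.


Distances from query 28:
Point 27 (class 1): distance = 1
Point 22 (class 1): distance = 6
Point 22 (class 1): distance = 6
K=3 nearest neighbors: classes = [1, 1, 1]
Votes for class 1: 3 / 3
Majority vote => class 1

1


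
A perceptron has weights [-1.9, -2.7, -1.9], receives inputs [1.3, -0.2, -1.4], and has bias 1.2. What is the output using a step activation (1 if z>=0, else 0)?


z = w . x + b
= -1.9*1.3 + -2.7*-0.2 + -1.9*-1.4 + 1.2
= -2.47 + 0.54 + 2.66 + 1.2
= 0.73 + 1.2
= 1.93
Since z = 1.93 >= 0, output = 1

1


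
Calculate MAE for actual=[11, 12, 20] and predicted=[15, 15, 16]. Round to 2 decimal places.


Absolute errors: [4, 3, 4]
Sum of absolute errors = 11
MAE = 11 / 3 = 3.67

3.67


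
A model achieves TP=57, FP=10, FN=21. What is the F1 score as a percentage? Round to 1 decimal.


Precision = TP / (TP + FP) = 57 / 67 = 0.8507
Recall = TP / (TP + FN) = 57 / 78 = 0.7308
F1 = 2 * P * R / (P + R)
= 2 * 0.8507 * 0.7308 / (0.8507 + 0.7308)
= 1.2434 / 1.5815
= 0.7862
As percentage: 78.6%

78.6


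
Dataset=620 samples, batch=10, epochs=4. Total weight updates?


Iterations per epoch = 620 / 10 = 62
Total updates = iterations_per_epoch * epochs
= 62 * 4
= 248

248


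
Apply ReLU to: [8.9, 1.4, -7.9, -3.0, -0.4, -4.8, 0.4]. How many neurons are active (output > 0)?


ReLU(x) = max(0, x) for each element:
ReLU(8.9) = 8.9
ReLU(1.4) = 1.4
ReLU(-7.9) = 0
ReLU(-3.0) = 0
ReLU(-0.4) = 0
ReLU(-4.8) = 0
ReLU(0.4) = 0.4
Active neurons (>0): 3

3


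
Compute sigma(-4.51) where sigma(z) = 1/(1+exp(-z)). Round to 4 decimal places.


sigmoid(z) = 1 / (1 + exp(-z))
exp(-(-4.51)) = exp(4.51) = 90.9218
1 + 90.9218 = 91.9218
1 / 91.9218 = 0.0109

0.0109


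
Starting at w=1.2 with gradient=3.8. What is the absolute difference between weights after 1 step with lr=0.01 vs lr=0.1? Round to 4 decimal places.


With lr=0.01: w_new = 1.2 - 0.01 * 3.8 = 1.162
With lr=0.1: w_new = 1.2 - 0.1 * 3.8 = 0.82
Absolute difference = |1.162 - 0.82|
= 0.3420

0.3420


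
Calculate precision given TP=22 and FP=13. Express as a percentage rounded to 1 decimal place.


Precision = TP / (TP + FP) * 100
= 22 / (22 + 13)
= 22 / 35
= 0.6286
= 62.9%

62.9


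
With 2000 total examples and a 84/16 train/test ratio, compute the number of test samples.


Train samples = 2000 * 84% = 1680
Test samples = 2000 - 1680
= 320

320


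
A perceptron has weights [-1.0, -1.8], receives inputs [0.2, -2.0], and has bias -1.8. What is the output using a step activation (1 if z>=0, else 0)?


z = w . x + b
= -1.0*0.2 + -1.8*-2.0 + -1.8
= -0.2 + 3.6 + -1.8
= 3.4 + -1.8
= 1.6
Since z = 1.6 >= 0, output = 1

1


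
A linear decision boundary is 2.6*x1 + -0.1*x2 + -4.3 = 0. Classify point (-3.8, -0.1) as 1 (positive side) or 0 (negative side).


Compute 2.6 * -3.8 + -0.1 * -0.1 + -4.3
= -9.88 + 0.01 + -4.3
= -14.17
Since -14.17 < 0, the point is on the negative side.

0


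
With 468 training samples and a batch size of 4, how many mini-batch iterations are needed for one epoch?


Iterations per epoch = dataset_size / batch_size
= 468 / 4
= 117

117


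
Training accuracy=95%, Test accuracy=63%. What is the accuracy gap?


Gap = train_accuracy - test_accuracy
= 95 - 63
= 32%
This large gap strongly indicates overfitting.

32


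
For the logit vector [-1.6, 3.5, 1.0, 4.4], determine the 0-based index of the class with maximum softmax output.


Softmax is a monotonic transformation, so it preserves the argmax.
We need to find the index of the maximum logit.
Index 0: -1.6
Index 1: 3.5
Index 2: 1.0
Index 3: 4.4
Maximum logit = 4.4 at index 3

3


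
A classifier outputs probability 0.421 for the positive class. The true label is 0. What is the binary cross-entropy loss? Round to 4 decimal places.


For y=0: Loss = -log(1-p)
= -log(1 - 0.421)
= -log(0.579)
= -(-0.5465)
= 0.5465

0.5465


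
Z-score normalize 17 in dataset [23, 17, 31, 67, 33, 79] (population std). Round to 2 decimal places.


Mean = (23 + 17 + 31 + 67 + 33 + 79) / 6 = 41.6667
Variance = sum((x_i - mean)^2) / n = 530.2222
Std = sqrt(530.2222) = 23.0266
Z = (x - mean) / std
= (17 - 41.6667) / 23.0266
= -24.6667 / 23.0266
= -1.07

-1.07


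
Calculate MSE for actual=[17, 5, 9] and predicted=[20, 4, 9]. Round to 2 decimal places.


Differences: [-3, 1, 0]
Squared errors: [9, 1, 0]
Sum of squared errors = 10
MSE = 10 / 3 = 3.33

3.33


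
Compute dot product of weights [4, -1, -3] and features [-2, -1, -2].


Element-wise products:
4 * -2 = -8
-1 * -1 = 1
-3 * -2 = 6
Sum = -8 + 1 + 6
= -1

-1


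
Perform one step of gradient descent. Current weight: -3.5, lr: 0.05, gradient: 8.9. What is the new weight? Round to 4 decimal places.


w_new = w_old - lr * gradient
= -3.5 - 0.05 * 8.9
= -3.5 - (0.445)
= -3.9450

-3.9450


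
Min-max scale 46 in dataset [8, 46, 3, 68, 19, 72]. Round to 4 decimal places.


Min = 3, Max = 72
Range = 72 - 3 = 69
Scaled = (x - min) / (max - min)
= (46 - 3) / 69
= 43 / 69
= 0.6232

0.6232


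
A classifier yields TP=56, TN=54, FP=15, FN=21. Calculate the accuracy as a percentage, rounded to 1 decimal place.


Accuracy = (TP + TN) / (TP + TN + FP + FN) * 100
= (56 + 54) / (56 + 54 + 15 + 21)
= 110 / 146
= 0.7534
= 75.3%

75.3


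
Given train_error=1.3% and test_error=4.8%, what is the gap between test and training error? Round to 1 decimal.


Generalization gap = test_error - train_error
= 4.8 - 1.3
= 3.5%
A moderate gap.

3.5


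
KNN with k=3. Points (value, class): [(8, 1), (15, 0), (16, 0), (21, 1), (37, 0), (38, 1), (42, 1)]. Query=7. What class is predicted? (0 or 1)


Distances from query 7:
Point 8 (class 1): distance = 1
Point 15 (class 0): distance = 8
Point 16 (class 0): distance = 9
K=3 nearest neighbors: classes = [1, 0, 0]
Votes for class 1: 1 / 3
Majority vote => class 0

0


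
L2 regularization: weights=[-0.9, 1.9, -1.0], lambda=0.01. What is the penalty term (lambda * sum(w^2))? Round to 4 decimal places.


Squaring each weight:
(-0.9)^2 = 0.81
1.9^2 = 3.61
(-1.0)^2 = 1.0
Sum of squares = 5.42
Penalty = 0.01 * 5.42 = 0.0542

0.0542


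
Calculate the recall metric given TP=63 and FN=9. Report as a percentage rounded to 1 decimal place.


Recall = TP / (TP + FN) * 100
= 63 / (63 + 9)
= 63 / 72
= 0.875
= 87.5%

87.5


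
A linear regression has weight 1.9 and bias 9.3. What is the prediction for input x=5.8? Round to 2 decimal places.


y = 1.9 * 5.8 + (9.3)
= 11.02 + (9.3)
= 20.32

20.32


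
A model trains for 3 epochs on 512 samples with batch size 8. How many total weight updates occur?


Iterations per epoch = 512 / 8 = 64
Total updates = iterations_per_epoch * epochs
= 64 * 3
= 192

192


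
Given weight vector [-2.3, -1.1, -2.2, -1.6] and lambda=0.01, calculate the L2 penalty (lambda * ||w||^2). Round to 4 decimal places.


Squaring each weight:
(-2.3)^2 = 5.29
(-1.1)^2 = 1.21
(-2.2)^2 = 4.84
(-1.6)^2 = 2.56
Sum of squares = 13.9
Penalty = 0.01 * 13.9 = 0.1390

0.1390


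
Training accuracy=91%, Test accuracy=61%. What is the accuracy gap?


Gap = train_accuracy - test_accuracy
= 91 - 61
= 30%
This large gap strongly indicates overfitting.

30


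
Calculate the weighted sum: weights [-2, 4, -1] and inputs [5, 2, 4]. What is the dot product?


Element-wise products:
-2 * 5 = -10
4 * 2 = 8
-1 * 4 = -4
Sum = -10 + 8 + -4
= -6

-6


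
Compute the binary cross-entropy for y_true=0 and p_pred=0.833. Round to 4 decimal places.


For y=0: Loss = -log(1-p)
= -log(1 - 0.833)
= -log(0.167)
= -(-1.7898)
= 1.7898

1.7898


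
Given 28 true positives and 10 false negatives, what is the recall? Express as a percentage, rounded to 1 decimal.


Recall = TP / (TP + FN) * 100
= 28 / (28 + 10)
= 28 / 38
= 0.7368
= 73.7%

73.7


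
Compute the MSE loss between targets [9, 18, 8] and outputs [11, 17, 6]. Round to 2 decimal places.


Differences: [-2, 1, 2]
Squared errors: [4, 1, 4]
Sum of squared errors = 9
MSE = 9 / 3 = 3.00

3.00


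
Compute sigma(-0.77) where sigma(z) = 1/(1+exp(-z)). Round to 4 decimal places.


sigmoid(z) = 1 / (1 + exp(-z))
exp(-(-0.77)) = exp(0.77) = 2.1598
1 + 2.1598 = 3.1598
1 / 3.1598 = 0.3165

0.3165


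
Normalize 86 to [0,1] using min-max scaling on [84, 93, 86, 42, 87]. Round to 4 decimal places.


Min = 42, Max = 93
Range = 93 - 42 = 51
Scaled = (x - min) / (max - min)
= (86 - 42) / 51
= 44 / 51
= 0.8627

0.8627


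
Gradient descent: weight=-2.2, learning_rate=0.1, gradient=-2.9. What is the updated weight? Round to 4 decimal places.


w_new = w_old - lr * gradient
= -2.2 - 0.1 * -2.9
= -2.2 - (-0.29)
= -1.9100

-1.9100


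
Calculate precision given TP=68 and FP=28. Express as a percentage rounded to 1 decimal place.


Precision = TP / (TP + FP) * 100
= 68 / (68 + 28)
= 68 / 96
= 0.7083
= 70.8%

70.8


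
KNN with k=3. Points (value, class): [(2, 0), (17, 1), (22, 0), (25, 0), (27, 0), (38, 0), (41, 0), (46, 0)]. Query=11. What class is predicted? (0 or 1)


Distances from query 11:
Point 17 (class 1): distance = 6
Point 2 (class 0): distance = 9
Point 22 (class 0): distance = 11
K=3 nearest neighbors: classes = [1, 0, 0]
Votes for class 1: 1 / 3
Majority vote => class 0

0


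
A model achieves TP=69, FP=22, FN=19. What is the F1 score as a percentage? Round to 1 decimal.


Precision = TP / (TP + FP) = 69 / 91 = 0.7582
Recall = TP / (TP + FN) = 69 / 88 = 0.7841
F1 = 2 * P * R / (P + R)
= 2 * 0.7582 * 0.7841 / (0.7582 + 0.7841)
= 1.1891 / 1.5423
= 0.7709
As percentage: 77.1%

77.1


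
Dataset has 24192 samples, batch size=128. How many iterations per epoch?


Iterations per epoch = dataset_size / batch_size
= 24192 / 128
= 189

189


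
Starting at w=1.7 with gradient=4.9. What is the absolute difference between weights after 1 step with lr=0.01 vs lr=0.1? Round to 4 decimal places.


With lr=0.01: w_new = 1.7 - 0.01 * 4.9 = 1.651
With lr=0.1: w_new = 1.7 - 0.1 * 4.9 = 1.21
Absolute difference = |1.651 - 1.21|
= 0.4410

0.4410


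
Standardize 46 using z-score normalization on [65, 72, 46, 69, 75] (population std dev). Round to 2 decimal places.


Mean = (65 + 72 + 46 + 69 + 75) / 5 = 65.4
Variance = sum((x_i - mean)^2) / n = 105.04
Std = sqrt(105.04) = 10.2489
Z = (x - mean) / std
= (46 - 65.4) / 10.2489
= -19.4 / 10.2489
= -1.89

-1.89


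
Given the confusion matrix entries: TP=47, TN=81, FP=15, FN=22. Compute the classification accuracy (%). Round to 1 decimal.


Accuracy = (TP + TN) / (TP + TN + FP + FN) * 100
= (47 + 81) / (47 + 81 + 15 + 22)
= 128 / 165
= 0.7758
= 77.6%

77.6


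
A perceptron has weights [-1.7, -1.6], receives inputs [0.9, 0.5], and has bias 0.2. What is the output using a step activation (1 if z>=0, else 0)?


z = w . x + b
= -1.7*0.9 + -1.6*0.5 + 0.2
= -1.53 + -0.8 + 0.2
= -2.33 + 0.2
= -2.13
Since z = -2.13 < 0, output = 0

0


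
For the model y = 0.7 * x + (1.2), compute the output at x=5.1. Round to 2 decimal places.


y = 0.7 * 5.1 + (1.2)
= 3.57 + (1.2)
= 4.77

4.77


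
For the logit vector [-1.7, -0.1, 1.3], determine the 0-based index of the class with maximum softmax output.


Softmax is a monotonic transformation, so it preserves the argmax.
We need to find the index of the maximum logit.
Index 0: -1.7
Index 1: -0.1
Index 2: 1.3
Maximum logit = 1.3 at index 2

2


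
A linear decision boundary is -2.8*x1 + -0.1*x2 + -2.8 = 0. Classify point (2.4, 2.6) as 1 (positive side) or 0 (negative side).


Compute -2.8 * 2.4 + -0.1 * 2.6 + -2.8
= -6.72 + -0.26 + -2.8
= -9.78
Since -9.78 < 0, the point is on the negative side.

0


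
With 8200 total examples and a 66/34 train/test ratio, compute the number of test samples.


Train samples = 8200 * 66% = 5412
Test samples = 8200 - 5412
= 2788

2788


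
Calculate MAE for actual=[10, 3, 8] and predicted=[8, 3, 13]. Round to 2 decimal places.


Absolute errors: [2, 0, 5]
Sum of absolute errors = 7
MAE = 7 / 3 = 2.33

2.33


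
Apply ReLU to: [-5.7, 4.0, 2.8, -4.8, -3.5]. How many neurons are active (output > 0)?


ReLU(x) = max(0, x) for each element:
ReLU(-5.7) = 0
ReLU(4.0) = 4.0
ReLU(2.8) = 2.8
ReLU(-4.8) = 0
ReLU(-3.5) = 0
Active neurons (>0): 2

2


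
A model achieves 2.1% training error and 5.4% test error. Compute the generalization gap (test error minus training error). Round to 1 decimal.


Generalization gap = test_error - train_error
= 5.4 - 2.1
= 3.3%
A moderate gap.

3.3


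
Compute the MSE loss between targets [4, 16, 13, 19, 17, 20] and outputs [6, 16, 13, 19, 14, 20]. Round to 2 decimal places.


Differences: [-2, 0, 0, 0, 3, 0]
Squared errors: [4, 0, 0, 0, 9, 0]
Sum of squared errors = 13
MSE = 13 / 6 = 2.17

2.17


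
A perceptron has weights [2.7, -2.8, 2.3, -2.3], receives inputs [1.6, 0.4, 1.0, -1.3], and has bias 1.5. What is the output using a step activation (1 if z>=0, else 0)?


z = w . x + b
= 2.7*1.6 + -2.8*0.4 + 2.3*1.0 + -2.3*-1.3 + 1.5
= 4.32 + -1.12 + 2.3 + 2.99 + 1.5
= 8.49 + 1.5
= 9.99
Since z = 9.99 >= 0, output = 1

1


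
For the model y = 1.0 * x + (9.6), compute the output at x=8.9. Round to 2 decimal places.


y = 1.0 * 8.9 + (9.6)
= 8.9 + (9.6)
= 18.50

18.50


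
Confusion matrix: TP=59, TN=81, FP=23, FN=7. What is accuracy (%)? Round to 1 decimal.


Accuracy = (TP + TN) / (TP + TN + FP + FN) * 100
= (59 + 81) / (59 + 81 + 23 + 7)
= 140 / 170
= 0.8235
= 82.4%

82.4


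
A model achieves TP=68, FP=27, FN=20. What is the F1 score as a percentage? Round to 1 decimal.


Precision = TP / (TP + FP) = 68 / 95 = 0.7158
Recall = TP / (TP + FN) = 68 / 88 = 0.7727
F1 = 2 * P * R / (P + R)
= 2 * 0.7158 * 0.7727 / (0.7158 + 0.7727)
= 1.1062 / 1.4885
= 0.7432
As percentage: 74.3%

74.3


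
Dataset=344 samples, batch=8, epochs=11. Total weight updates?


Iterations per epoch = 344 / 8 = 43
Total updates = iterations_per_epoch * epochs
= 43 * 11
= 473

473


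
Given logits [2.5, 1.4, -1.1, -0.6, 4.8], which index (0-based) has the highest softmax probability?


Softmax is a monotonic transformation, so it preserves the argmax.
We need to find the index of the maximum logit.
Index 0: 2.5
Index 1: 1.4
Index 2: -1.1
Index 3: -0.6
Index 4: 4.8
Maximum logit = 4.8 at index 4

4


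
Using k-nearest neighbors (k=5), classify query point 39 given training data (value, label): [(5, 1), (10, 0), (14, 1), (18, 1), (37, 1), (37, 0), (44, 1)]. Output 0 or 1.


Distances from query 39:
Point 37 (class 0): distance = 2
Point 37 (class 1): distance = 2
Point 44 (class 1): distance = 5
Point 18 (class 1): distance = 21
Point 14 (class 1): distance = 25
K=5 nearest neighbors: classes = [0, 1, 1, 1, 1]
Votes for class 1: 4 / 5
Majority vote => class 1

1


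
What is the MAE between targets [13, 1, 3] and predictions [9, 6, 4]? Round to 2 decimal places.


Absolute errors: [4, 5, 1]
Sum of absolute errors = 10
MAE = 10 / 3 = 3.33

3.33


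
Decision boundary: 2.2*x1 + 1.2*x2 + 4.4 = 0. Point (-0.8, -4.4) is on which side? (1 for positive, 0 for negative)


Compute 2.2 * -0.8 + 1.2 * -4.4 + 4.4
= -1.76 + -5.28 + 4.4
= -2.64
Since -2.64 < 0, the point is on the negative side.

0


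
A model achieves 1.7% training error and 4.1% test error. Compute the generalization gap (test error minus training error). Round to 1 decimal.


Generalization gap = test_error - train_error
= 4.1 - 1.7
= 2.4%
A moderate gap.

2.4


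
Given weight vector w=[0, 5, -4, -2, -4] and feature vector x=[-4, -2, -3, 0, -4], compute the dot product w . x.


Element-wise products:
0 * -4 = 0
5 * -2 = -10
-4 * -3 = 12
-2 * 0 = 0
-4 * -4 = 16
Sum = 0 + -10 + 12 + 0 + 16
= 18

18


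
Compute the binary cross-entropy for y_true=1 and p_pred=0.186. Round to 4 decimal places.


For y=1: Loss = -log(p)
= -log(0.186)
= -(-1.682)
= 1.6820

1.6820


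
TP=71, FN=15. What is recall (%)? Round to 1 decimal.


Recall = TP / (TP + FN) * 100
= 71 / (71 + 15)
= 71 / 86
= 0.8256
= 82.6%

82.6


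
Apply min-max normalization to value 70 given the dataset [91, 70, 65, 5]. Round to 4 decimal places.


Min = 5, Max = 91
Range = 91 - 5 = 86
Scaled = (x - min) / (max - min)
= (70 - 5) / 86
= 65 / 86
= 0.7558

0.7558


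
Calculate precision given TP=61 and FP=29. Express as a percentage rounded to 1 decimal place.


Precision = TP / (TP + FP) * 100
= 61 / (61 + 29)
= 61 / 90
= 0.6778
= 67.8%

67.8


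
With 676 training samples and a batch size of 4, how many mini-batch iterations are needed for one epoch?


Iterations per epoch = dataset_size / batch_size
= 676 / 4
= 169

169


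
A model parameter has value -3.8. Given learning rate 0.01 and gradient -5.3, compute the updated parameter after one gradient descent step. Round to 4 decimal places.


w_new = w_old - lr * gradient
= -3.8 - 0.01 * -5.3
= -3.8 - (-0.053)
= -3.7470

-3.7470


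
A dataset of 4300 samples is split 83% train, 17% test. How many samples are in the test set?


Train samples = 4300 * 83% = 3569
Test samples = 4300 - 3569
= 731

731


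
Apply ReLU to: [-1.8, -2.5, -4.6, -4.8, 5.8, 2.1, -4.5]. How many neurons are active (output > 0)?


ReLU(x) = max(0, x) for each element:
ReLU(-1.8) = 0
ReLU(-2.5) = 0
ReLU(-4.6) = 0
ReLU(-4.8) = 0
ReLU(5.8) = 5.8
ReLU(2.1) = 2.1
ReLU(-4.5) = 0
Active neurons (>0): 2

2


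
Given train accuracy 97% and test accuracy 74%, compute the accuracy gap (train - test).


Gap = train_accuracy - test_accuracy
= 97 - 74
= 23%
This large gap strongly indicates overfitting.

23


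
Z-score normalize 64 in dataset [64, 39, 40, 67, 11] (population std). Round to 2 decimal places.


Mean = (64 + 39 + 40 + 67 + 11) / 5 = 44.2
Variance = sum((x_i - mean)^2) / n = 411.76
Std = sqrt(411.76) = 20.2919
Z = (x - mean) / std
= (64 - 44.2) / 20.2919
= 19.8 / 20.2919
= 0.98

0.98


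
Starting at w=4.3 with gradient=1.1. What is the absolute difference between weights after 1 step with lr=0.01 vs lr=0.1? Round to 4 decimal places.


With lr=0.01: w_new = 4.3 - 0.01 * 1.1 = 4.289
With lr=0.1: w_new = 4.3 - 0.1 * 1.1 = 4.19
Absolute difference = |4.289 - 4.19|
= 0.0990

0.0990


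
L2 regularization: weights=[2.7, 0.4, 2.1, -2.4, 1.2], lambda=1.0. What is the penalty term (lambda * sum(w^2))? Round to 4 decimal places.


Squaring each weight:
2.7^2 = 7.29
0.4^2 = 0.16
2.1^2 = 4.41
(-2.4)^2 = 5.76
1.2^2 = 1.44
Sum of squares = 19.06
Penalty = 1.0 * 19.06 = 19.0600

19.0600


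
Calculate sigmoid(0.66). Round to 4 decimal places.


sigmoid(z) = 1 / (1 + exp(-z))
exp(-(0.66)) = exp(-0.66) = 0.5169
1 + 0.5169 = 1.5169
1 / 1.5169 = 0.6593

0.6593


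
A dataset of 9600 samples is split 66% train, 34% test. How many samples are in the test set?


Train samples = 9600 * 66% = 6336
Test samples = 9600 - 6336
= 3264

3264


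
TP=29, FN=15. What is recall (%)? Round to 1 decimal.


Recall = TP / (TP + FN) * 100
= 29 / (29 + 15)
= 29 / 44
= 0.6591
= 65.9%

65.9


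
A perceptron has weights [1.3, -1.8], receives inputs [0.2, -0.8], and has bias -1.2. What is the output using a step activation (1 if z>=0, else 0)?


z = w . x + b
= 1.3*0.2 + -1.8*-0.8 + -1.2
= 0.26 + 1.44 + -1.2
= 1.7 + -1.2
= 0.5
Since z = 0.5 >= 0, output = 1

1
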